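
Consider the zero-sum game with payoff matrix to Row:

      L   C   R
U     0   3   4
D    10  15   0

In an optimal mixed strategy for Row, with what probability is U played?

Row minima: U → 0, D → 0; maximin = 0.
Column maxima: L → 10, C → 15, R → 4; minimax = 4.
0 ≠ 4, so there is no saddle point; optimal play is mixed.
C is strictly dominated by L (it gives Row strictly more in every row), so Column never plays it.
On the remaining 2×2 (U, D vs L, R):
Let Row play U with probability p. Expected payoff against L: 0p + 10(1−p) = −10p + 10; against R: 4p + 0(1−p) = 4p.
Setting these equal: −10p + 10 = 4p ⇒ −14p = -10 ⇒ p = 5/7, and the value is (-10)·(5/7) + 10 = 20/7.
For Column: with q = P(L), equating U's and D's payoffs gives −4q + 4 = 10q ⇒ q = 2/7.

5/7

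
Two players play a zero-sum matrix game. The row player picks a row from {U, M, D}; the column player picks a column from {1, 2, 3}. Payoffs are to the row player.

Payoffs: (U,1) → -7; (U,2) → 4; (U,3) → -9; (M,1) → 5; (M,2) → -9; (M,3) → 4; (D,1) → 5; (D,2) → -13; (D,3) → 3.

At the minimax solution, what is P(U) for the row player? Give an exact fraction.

Row minima: U → -9, M → -9, D → -13; maximin = -9.
Column maxima: 1 → 5, 2 → 4, 3 → 4; minimax = 4.
-9 ≠ 4, so there is no saddle point; optimal play is mixed.
1 is strictly dominated by 3 (it gives the row player strictly more in every row), so the column player never plays it.
With 1 eliminated, D is strictly dominated by M (M gives the row player strictly more in every remaining column), so the row player never plays it.
On the remaining 2×2 (U, M vs 2, 3):
Let the row player play U with probability p. Expected payoff against 2: 4p + (-9)(1−p) = 13p − 9; against 3: (-9)p + 4(1−p) = −13p + 4.
Setting these equal: 13p − 9 = −13p + 4 ⇒ 26p = 13 ⇒ p = 1/2, and the value is (13)·(1/2) − 9 = -5/2.
For the column player: with q = P(2), equating U's and M's payoffs gives 13q − 9 = −13q + 4 ⇒ q = 1/2.

1/2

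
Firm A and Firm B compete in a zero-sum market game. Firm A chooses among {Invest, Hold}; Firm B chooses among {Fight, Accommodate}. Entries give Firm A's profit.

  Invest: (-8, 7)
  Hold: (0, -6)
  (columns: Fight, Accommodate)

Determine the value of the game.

-16/7

Row minima: Invest → -8, Hold → -6; maximin = -6.
Column maxima: Fight → 0, Accommodate → 7; minimax = 0.
-6 ≠ 0, so there is no saddle point; optimal play is mixed.
Let Firm A play Invest with probability p. Expected payoff against Fight: (-8)p + 0(1−p) = −8p; against Accommodate: 7p + (-6)(1−p) = 13p − 6.
Setting these equal: −8p = 13p − 6 ⇒ −21p = -6 ⇒ p = 2/7, and the value is (-8)·(2/7) = -16/7.
For Firm B: with q = P(Fight), equating Invest's and Hold's payoffs gives −15q + 7 = 6q − 6 ⇒ q = 13/21.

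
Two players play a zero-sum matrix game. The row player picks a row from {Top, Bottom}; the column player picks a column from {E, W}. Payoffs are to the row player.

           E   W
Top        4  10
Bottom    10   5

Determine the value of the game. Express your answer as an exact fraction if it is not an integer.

Row minima: Top → 4, Bottom → 5; maximin = 5.
Column maxima: E → 10, W → 10; minimax = 10.
5 ≠ 10, so there is no saddle point; optimal play is mixed.
Let the row player play Top with probability p. Expected payoff against E: 4p + 10(1−p) = −6p + 10; against W: 10p + 5(1−p) = 5p + 5.
Setting these equal: −6p + 10 = 5p + 5 ⇒ −11p = -5 ⇒ p = 5/11, and the value is (-6)·(5/11) + 10 = 80/11.
For the column player: with q = P(E), equating Top's and Bottom's payoffs gives −6q + 10 = 5q + 5 ⇒ q = 5/11.

80/11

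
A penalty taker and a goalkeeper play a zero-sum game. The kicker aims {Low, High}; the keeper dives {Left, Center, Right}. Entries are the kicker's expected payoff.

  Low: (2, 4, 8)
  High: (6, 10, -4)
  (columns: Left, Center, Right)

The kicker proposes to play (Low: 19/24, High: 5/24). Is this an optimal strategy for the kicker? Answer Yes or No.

Against Left this mix gives (19/24)·2 + (5/24)·6 = 17/6.
Against Center this mix gives (19/24)·4 + (5/24)·10 = 21/4.
Against Right this mix gives (19/24)·8 + (5/24)·(-4) = 11/2.
The keeper will play Left, holding the kicker to 17/6. Shifting weight toward the row that does better against Left would raise this floor (the equalizing mix achieves 7/2 against both Left and Right), so the proposed strategy is not optimal.

No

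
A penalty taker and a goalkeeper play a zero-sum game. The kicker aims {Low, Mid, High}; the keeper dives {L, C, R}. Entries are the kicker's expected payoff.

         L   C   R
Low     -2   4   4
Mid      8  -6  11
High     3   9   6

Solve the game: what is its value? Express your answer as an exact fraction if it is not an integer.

Row minima: Low → -2, Mid → -6, High → 3; maximin = 3.
Column maxima: L → 8, C → 9, R → 11; minimax = 8.
3 ≠ 8, so there is no saddle point; optimal play is mixed.
Low is strictly dominated by High, so the kicker never plays it.
R is strictly dominated by L (it gives the kicker strictly more in every row), so the keeper never plays it.
On the remaining 2×2 (Mid, High vs L, C):
Let the kicker play Mid with probability p. Expected payoff against L: 8p + 3(1−p) = 5p + 3; against C: (-6)p + 9(1−p) = −15p + 9.
Setting these equal: 5p + 3 = −15p + 9 ⇒ 20p = 6 ⇒ p = 3/10, and the value is (5)·(3/10) + 3 = 9/2.
For the keeper: with q = P(L), equating Mid's and High's payoffs gives 14q − 6 = −6q + 9 ⇒ q = 3/4.

9/2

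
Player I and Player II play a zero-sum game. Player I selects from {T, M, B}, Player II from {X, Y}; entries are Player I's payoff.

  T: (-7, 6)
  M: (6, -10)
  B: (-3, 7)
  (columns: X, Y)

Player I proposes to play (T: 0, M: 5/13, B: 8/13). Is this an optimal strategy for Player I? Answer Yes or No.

Against X this mix gives (5/13)·6 + (8/13)·(-3) = 6/13.
Against Y this mix gives (5/13)·(-10) + (8/13)·7 = 6/13.
All of Player II's active replies (X, Y) yield 6/13, and no column does worse for Player I. The mix makes Player II indifferent and guarantees 6/13, so it is optimal.

Yes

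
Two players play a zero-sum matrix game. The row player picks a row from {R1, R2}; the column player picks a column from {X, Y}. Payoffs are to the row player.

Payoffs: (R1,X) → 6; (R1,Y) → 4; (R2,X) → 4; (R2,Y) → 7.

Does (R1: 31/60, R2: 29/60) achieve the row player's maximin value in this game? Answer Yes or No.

No

Against X this mix gives (31/60)·6 + (29/60)·4 = 151/30.
Against Y this mix gives (31/60)·4 + (29/60)·7 = 109/20.
The column player will play X, holding the row player to 151/30. Shifting weight toward the row that does better against X would raise this floor (the equalizing mix achieves 26/5 against both X and Y), so the proposed strategy is not optimal.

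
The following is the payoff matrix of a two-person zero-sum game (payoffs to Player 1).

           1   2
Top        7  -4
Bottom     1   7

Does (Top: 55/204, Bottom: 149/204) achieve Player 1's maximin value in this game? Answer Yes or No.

No

Against 1 this mix gives (55/204)·7 + (149/204)·1 = 89/34.
Against 2 this mix gives (55/204)·(-4) + (149/204)·7 = 823/204.
Player 2 will play 1, holding Player 1 to 89/34. Shifting weight toward the row that does better against 1 would raise this floor (the equalizing mix achieves 53/17 against both 1 and 2), so the proposed strategy is not optimal.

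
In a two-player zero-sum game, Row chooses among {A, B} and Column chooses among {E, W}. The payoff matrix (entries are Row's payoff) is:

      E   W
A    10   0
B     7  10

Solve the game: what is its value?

Row minima: A → 0, B → 7; maximin = 7.
Column maxima: E → 10, W → 10; minimax = 10.
7 ≠ 10, so there is no saddle point; optimal play is mixed.
Let Row play A with probability p. Expected payoff against E: 10p + 7(1−p) = 3p + 7; against W: 0p + 10(1−p) = −10p + 10.
Setting these equal: 3p + 7 = −10p + 10 ⇒ 13p = 3 ⇒ p = 3/13, and the value is (3)·(3/13) + 7 = 100/13.
For Column: with q = P(E), equating A's and B's payoffs gives 10q = −3q + 10 ⇒ q = 10/13.

100/13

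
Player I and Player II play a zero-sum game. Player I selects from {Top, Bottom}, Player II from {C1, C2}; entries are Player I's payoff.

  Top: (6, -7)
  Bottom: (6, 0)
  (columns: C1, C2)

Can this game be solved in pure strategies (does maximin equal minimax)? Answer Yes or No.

Row minima: Top → -7, Bottom → 0; maximin = 0.
Column maxima: C1 → 6, C2 → 0; minimax = 0.
maximin = minimax = 0, so a saddle point exists.

Yes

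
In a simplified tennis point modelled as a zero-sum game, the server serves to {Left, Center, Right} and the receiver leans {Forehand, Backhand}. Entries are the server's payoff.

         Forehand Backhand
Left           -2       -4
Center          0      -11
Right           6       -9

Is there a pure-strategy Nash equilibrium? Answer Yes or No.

Row minima: Left → -4, Center → -11, Right → -9; maximin = -4.
Column maxima: Forehand → 6, Backhand → -4; minimax = -4.
maximin = minimax = -4, so a saddle point exists.

Yes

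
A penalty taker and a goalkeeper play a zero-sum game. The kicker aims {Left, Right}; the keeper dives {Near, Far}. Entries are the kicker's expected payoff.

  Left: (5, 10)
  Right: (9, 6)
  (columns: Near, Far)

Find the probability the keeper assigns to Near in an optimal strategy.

Row minima: Left → 5, Right → 6; maximin = 6.
Column maxima: Near → 9, Far → 10; minimax = 9.
6 ≠ 9, so there is no saddle point; optimal play is mixed.
Let the kicker play Left with probability p. Expected payoff against Near: 5p + 9(1−p) = −4p + 9; against Far: 10p + 6(1−p) = 4p + 6.
Setting these equal: −4p + 9 = 4p + 6 ⇒ −8p = -3 ⇒ p = 3/8, and the value is (-4)·(3/8) + 9 = 15/2.
For the keeper: with q = P(Near), equating Left's and Right's payoffs gives −5q + 10 = 3q + 6 ⇒ q = 1/2.

1/2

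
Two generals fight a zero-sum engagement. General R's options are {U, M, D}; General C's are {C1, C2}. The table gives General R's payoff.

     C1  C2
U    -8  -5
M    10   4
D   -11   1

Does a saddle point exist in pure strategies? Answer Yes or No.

Yes

Row minima: U → -8, M → 4, D → -11; maximin = 4.
Column maxima: C1 → 10, C2 → 4; minimax = 4.
maximin = minimax = 4, so a saddle point exists.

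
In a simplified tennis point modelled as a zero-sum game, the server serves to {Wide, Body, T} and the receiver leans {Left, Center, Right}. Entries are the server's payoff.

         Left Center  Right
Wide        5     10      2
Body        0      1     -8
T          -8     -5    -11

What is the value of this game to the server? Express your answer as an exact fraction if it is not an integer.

Row minima: Wide → 2, Body → -8, T → -11; maximin = 2.
Column maxima: Left → 5, Center → 10, Right → 2; minimax = 2.
Since maximin = minimax = 2, there is a saddle point and the value is 2.

2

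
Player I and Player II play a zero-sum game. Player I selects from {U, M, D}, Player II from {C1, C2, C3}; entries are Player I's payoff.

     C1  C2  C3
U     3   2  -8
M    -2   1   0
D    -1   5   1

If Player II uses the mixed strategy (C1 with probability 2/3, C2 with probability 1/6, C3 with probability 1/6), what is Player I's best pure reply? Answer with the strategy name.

U

Expected payoff of U: (2/3)·3 + (1/6)·2 + (1/6)·(-8) = 1.
Expected payoff of M: (2/3)·(-2) + (1/6)·1 + (1/6)·0 = -7/6.
Expected payoff of D: (2/3)·(-1) + (1/6)·5 + (1/6)·1 = 1/3.
The largest is 1, so Player I's best response is U.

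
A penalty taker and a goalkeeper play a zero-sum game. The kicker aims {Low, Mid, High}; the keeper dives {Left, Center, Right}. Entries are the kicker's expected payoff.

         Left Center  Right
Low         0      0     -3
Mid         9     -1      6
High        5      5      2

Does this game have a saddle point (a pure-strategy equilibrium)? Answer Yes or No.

No

Row minima: Low → -3, Mid → -1, High → 2; maximin = 2.
Column maxima: Left → 9, Center → 5, Right → 6; minimax = 5.
2 ≠ 5, so no pure-strategy equilibrium exists.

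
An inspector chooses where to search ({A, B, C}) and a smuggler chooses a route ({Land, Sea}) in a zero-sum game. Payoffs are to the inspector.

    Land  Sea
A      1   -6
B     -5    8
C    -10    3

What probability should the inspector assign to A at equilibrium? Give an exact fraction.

Row minima: A → -6, B → -5, C → -10; maximin = -5.
Column maxima: Land → 1, Sea → 8; minimax = 1.
-5 ≠ 1, so there is no saddle point; optimal play is mixed.
C is strictly dominated by B, so the inspector never plays it.
On the remaining 2×2 (A, B vs Land, Sea):
Let the inspector play A with probability p. Expected payoff against Land: 1p + (-5)(1−p) = 6p − 5; against Sea: (-6)p + 8(1−p) = −14p + 8.
Setting these equal: 6p − 5 = −14p + 8 ⇒ 20p = 13 ⇒ p = 13/20, and the value is (6)·(13/20) − 5 = -11/10.
For the smuggler: with q = P(Land), equating A's and B's payoffs gives 7q − 6 = −13q + 8 ⇒ q = 7/10.

13/20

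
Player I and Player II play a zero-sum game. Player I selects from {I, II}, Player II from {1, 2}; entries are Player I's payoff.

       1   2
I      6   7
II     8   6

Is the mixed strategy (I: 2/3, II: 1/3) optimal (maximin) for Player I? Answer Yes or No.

Against 1 this mix gives (2/3)·6 + (1/3)·8 = 20/3.
Against 2 this mix gives (2/3)·7 + (1/3)·6 = 20/3.
All of Player II's active replies (1, 2) yield 20/3, and no column does worse for Player I. The mix makes Player II indifferent and guarantees 20/3, so it is optimal.

Yes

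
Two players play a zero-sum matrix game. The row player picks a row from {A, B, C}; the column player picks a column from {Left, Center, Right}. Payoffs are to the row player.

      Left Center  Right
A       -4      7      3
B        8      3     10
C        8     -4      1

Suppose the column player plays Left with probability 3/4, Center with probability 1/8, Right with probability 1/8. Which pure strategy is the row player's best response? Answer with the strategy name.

Expected payoff of A: (3/4)·(-4) + (1/8)·7 + (1/8)·3 = -7/4.
Expected payoff of B: (3/4)·8 + (1/8)·3 + (1/8)·10 = 61/8.
Expected payoff of C: (3/4)·8 + (1/8)·(-4) + (1/8)·1 = 45/8.
The largest is 61/8, so the row player's best response is B.

B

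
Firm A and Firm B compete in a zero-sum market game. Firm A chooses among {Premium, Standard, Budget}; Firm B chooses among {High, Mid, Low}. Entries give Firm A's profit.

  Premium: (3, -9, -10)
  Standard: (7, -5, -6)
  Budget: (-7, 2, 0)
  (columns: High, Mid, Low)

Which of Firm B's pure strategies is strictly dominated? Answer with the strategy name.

Mid

Low holds Firm A's payoff strictly below Mid in every row: -10 < -9, -6 < -5, 0 < 2.
So Mid is strictly dominated for Firm B.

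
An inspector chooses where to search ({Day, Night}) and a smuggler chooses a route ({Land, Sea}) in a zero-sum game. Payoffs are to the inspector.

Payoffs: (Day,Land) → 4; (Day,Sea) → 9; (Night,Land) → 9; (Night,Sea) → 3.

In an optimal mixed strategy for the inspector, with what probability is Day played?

6/11

Row minima: Day → 4, Night → 3; maximin = 4.
Column maxima: Land → 9, Sea → 9; minimax = 9.
4 ≠ 9, so there is no saddle point; optimal play is mixed.
Let the inspector play Day with probability p. Expected payoff against Land: 4p + 9(1−p) = −5p + 9; against Sea: 9p + 3(1−p) = 6p + 3.
Setting these equal: −5p + 9 = 6p + 3 ⇒ −11p = -6 ⇒ p = 6/11, and the value is (-5)·(6/11) + 9 = 69/11.
For the smuggler: with q = P(Land), equating Day's and Night's payoffs gives −5q + 9 = 6q + 3 ⇒ q = 6/11.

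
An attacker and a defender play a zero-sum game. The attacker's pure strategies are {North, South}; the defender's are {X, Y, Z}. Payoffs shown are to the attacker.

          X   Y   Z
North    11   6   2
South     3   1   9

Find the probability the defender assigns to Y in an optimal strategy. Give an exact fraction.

7/12

Row minima: North → 2, South → 1; maximin = 2.
Column maxima: X → 11, Y → 6, Z → 9; minimax = 6.
2 ≠ 6, so there is no saddle point; optimal play is mixed.
X is strictly dominated by Y (it gives the attacker strictly more in every row), so the defender never plays it.
On the remaining 2×2 (North, South vs Y, Z):
Let the attacker play North with probability p. Expected payoff against Y: 6p + 1(1−p) = 5p + 1; against Z: 2p + 9(1−p) = −7p + 9.
Setting these equal: 5p + 1 = −7p + 9 ⇒ 12p = 8 ⇒ p = 2/3, and the value is (5)·(2/3) + 1 = 13/3.
For the defender: with q = P(Y), equating North's and South's payoffs gives 4q + 2 = −8q + 9 ⇒ q = 7/12.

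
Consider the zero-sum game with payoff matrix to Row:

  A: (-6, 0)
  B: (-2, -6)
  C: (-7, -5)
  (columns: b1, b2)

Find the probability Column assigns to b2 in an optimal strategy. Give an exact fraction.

2/5

Row minima: A → -6, B → -6, C → -7; maximin = -6.
Column maxima: b1 → -2, b2 → 0; minimax = -2.
-6 ≠ -2, so there is no saddle point; optimal play is mixed.
C is strictly dominated by A, so Row never plays it.
On the remaining 2×2 (A, B vs b1, b2):
Let Row play A with probability p. Expected payoff against b1: (-6)p + (-2)(1−p) = −4p − 2; against b2: 0p + (-6)(1−p) = 6p − 6.
Setting these equal: −4p − 2 = 6p − 6 ⇒ −10p = -4 ⇒ p = 2/5, and the value is (-4)·(2/5) − 2 = -18/5.
For Column: with q = P(b1), equating A's and B's payoffs gives −6q = 4q − 6 ⇒ q = 3/5.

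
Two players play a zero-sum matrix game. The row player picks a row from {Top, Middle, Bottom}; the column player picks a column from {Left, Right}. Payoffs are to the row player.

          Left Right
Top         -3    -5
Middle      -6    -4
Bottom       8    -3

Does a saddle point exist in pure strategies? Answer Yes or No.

Yes

Row minima: Top → -5, Middle → -6, Bottom → -3; maximin = -3.
Column maxima: Left → 8, Right → -3; minimax = -3.
maximin = minimax = -3, so a saddle point exists.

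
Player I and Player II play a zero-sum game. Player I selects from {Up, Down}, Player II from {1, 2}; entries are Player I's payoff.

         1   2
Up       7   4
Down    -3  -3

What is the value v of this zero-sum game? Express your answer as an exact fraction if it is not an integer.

4

Row minima: Up → 4, Down → -3; maximin = 4.
Column maxima: 1 → 7, 2 → 4; minimax = 4.
Since maximin = minimax = 4, there is a saddle point and the value is 4.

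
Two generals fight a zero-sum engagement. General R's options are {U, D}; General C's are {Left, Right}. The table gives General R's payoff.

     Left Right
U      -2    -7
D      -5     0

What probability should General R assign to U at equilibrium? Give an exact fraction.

1/2

Row minima: U → -7, D → -5; maximin = -5.
Column maxima: Left → -2, Right → 0; minimax = -2.
-5 ≠ -2, so there is no saddle point; optimal play is mixed.
Let General R play U with probability p. Expected payoff against Left: (-2)p + (-5)(1−p) = 3p − 5; against Right: (-7)p + 0(1−p) = −7p.
Setting these equal: 3p − 5 = −7p ⇒ 10p = 5 ⇒ p = 1/2, and the value is (3)·(1/2) − 5 = -7/2.
For General C: with q = P(Left), equating U's and D's payoffs gives 5q − 7 = −5q ⇒ q = 7/10.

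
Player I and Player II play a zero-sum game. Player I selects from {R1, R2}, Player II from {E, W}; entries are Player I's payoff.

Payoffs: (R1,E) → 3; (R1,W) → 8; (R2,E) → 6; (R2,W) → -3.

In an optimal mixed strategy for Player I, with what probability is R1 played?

Row minima: R1 → 3, R2 → -3; maximin = 3.
Column maxima: E → 6, W → 8; minimax = 6.
3 ≠ 6, so there is no saddle point; optimal play is mixed.
Let Player I play R1 with probability p. Expected payoff against E: 3p + 6(1−p) = −3p + 6; against W: 8p + (-3)(1−p) = 11p − 3.
Setting these equal: −3p + 6 = 11p − 3 ⇒ −14p = -9 ⇒ p = 9/14, and the value is (-3)·(9/14) + 6 = 57/14.
For Player II: with q = P(E), equating R1's and R2's payoffs gives −5q + 8 = 9q − 3 ⇒ q = 11/14.

9/14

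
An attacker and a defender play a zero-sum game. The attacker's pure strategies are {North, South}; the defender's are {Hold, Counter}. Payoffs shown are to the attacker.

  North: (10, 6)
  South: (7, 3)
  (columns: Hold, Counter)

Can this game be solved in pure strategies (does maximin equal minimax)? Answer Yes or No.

Yes

Row minima: North → 6, South → 3; maximin = 6.
Column maxima: Hold → 10, Counter → 6; minimax = 6.
maximin = minimax = 6, so a saddle point exists.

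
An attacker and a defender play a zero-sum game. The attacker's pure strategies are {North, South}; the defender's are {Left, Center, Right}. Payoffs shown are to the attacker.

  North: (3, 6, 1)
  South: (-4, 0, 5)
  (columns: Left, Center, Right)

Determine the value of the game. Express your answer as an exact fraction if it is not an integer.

19/11

Row minima: North → 1, South → -4; maximin = 1.
Column maxima: Left → 3, Center → 6, Right → 5; minimax = 3.
1 ≠ 3, so there is no saddle point; optimal play is mixed.
Center is strictly dominated by Left (it gives the attacker strictly more in every row), so the defender never plays it.
On the remaining 2×2 (North, South vs Left, Right):
Let the attacker play North with probability p. Expected payoff against Left: 3p + (-4)(1−p) = 7p − 4; against Right: 1p + 5(1−p) = −4p + 5.
Setting these equal: 7p − 4 = −4p + 5 ⇒ 11p = 9 ⇒ p = 9/11, and the value is (7)·(9/11) − 4 = 19/11.
For the defender: with q = P(Left), equating North's and South's payoffs gives 2q + 1 = −9q + 5 ⇒ q = 4/11.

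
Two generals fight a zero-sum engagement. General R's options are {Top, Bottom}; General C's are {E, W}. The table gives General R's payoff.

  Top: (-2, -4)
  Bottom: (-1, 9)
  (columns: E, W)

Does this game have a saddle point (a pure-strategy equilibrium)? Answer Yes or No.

Row minima: Top → -4, Bottom → -1; maximin = -1.
Column maxima: E → -1, W → 9; minimax = -1.
maximin = minimax = -1, so a saddle point exists.

Yes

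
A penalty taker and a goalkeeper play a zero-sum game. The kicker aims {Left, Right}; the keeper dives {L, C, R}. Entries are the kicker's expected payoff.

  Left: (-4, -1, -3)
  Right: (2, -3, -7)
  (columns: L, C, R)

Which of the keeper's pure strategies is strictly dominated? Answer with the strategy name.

R holds the kicker's payoff strictly below C in every row: -3 < -1, -7 < -3.
So C is strictly dominated for the keeper.

C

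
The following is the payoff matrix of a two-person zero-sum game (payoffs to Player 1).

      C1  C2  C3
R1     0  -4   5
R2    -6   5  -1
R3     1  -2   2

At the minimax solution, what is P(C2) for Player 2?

Row minima: R1 → -4, R2 → -6, R3 → -2; maximin = -2.
Column maxima: C1 → 1, C2 → 5, C3 → 5; minimax = 1.
-2 ≠ 1, so there is no saddle point; optimal play is mixed.
C3 is strictly dominated by C1 (it gives Player 1 strictly more in every row), so Player 2 never plays it.
With C3 eliminated, R1 is strictly dominated by R3 (R3 gives Player 1 strictly more in every remaining column), so Player 1 never plays it.
On the remaining 2×2 (R2, R3 vs C1, C2):
Let Player 1 play R2 with probability p. Expected payoff against C1: (-6)p + 1(1−p) = −7p + 1; against C2: 5p + (-2)(1−p) = 7p − 2.
Setting these equal: −7p + 1 = 7p − 2 ⇒ −14p = -3 ⇒ p = 3/14, and the value is (-7)·(3/14) + 1 = -1/2.
For Player 2: with q = P(C1), equating R2's and R3's payoffs gives −11q + 5 = 3q − 2 ⇒ q = 1/2.

1/2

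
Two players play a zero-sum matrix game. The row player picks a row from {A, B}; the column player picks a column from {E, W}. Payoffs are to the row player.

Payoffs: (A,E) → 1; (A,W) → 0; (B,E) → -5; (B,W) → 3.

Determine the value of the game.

1/3

Row minima: A → 0, B → -5; maximin = 0.
Column maxima: E → 1, W → 3; minimax = 1.
0 ≠ 1, so there is no saddle point; optimal play is mixed.
Let the row player play A with probability p. Expected payoff against E: 1p + (-5)(1−p) = 6p − 5; against W: 0p + 3(1−p) = −3p + 3.
Setting these equal: 6p − 5 = −3p + 3 ⇒ 9p = 8 ⇒ p = 8/9, and the value is (6)·(8/9) − 5 = 1/3.
For the column player: with q = P(E), equating A's and B's payoffs gives q = −8q + 3 ⇒ q = 1/3.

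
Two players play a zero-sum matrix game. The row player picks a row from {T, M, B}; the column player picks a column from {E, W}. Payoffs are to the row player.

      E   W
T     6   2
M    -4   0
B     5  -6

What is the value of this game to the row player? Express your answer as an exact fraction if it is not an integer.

Row minima: T → 2, M → -4, B → -6; maximin = 2.
Column maxima: E → 6, W → 2; minimax = 2.
Since maximin = minimax = 2, there is a saddle point and the value is 2.

2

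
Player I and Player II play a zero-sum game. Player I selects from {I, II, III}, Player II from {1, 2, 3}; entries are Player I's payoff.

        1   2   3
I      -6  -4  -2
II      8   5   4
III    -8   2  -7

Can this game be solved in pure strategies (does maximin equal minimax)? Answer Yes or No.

Row minima: I → -6, II → 4, III → -8; maximin = 4.
Column maxima: 1 → 8, 2 → 5, 3 → 4; minimax = 4.
maximin = minimax = 4, so a saddle point exists.

Yes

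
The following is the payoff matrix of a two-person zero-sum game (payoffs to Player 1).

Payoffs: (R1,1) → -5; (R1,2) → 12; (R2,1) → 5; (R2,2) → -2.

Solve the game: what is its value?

25/12

Row minima: R1 → -5, R2 → -2; maximin = -2.
Column maxima: 1 → 5, 2 → 12; minimax = 5.
-2 ≠ 5, so there is no saddle point; optimal play is mixed.
Let Player 1 play R1 with probability p. Expected payoff against 1: (-5)p + 5(1−p) = −10p + 5; against 2: 12p + (-2)(1−p) = 14p − 2.
Setting these equal: −10p + 5 = 14p − 2 ⇒ −24p = -7 ⇒ p = 7/24, and the value is (-10)·(7/24) + 5 = 25/12.
For Player 2: with q = P(1), equating R1's and R2's payoffs gives −17q + 12 = 7q − 2 ⇒ q = 7/12.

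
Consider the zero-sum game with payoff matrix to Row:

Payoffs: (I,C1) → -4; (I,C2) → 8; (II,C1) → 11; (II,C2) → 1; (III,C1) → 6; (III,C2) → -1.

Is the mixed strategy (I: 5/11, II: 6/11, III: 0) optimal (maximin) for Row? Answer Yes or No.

Against C1 this mix gives (5/11)·(-4) + (6/11)·11 = 46/11.
Against C2 this mix gives (5/11)·8 + (6/11)·1 = 46/11.
All of Column's active replies (C1, C2) yield 46/11, and no column does worse for Row. The mix makes Column indifferent and guarantees 46/11, so it is optimal.

Yes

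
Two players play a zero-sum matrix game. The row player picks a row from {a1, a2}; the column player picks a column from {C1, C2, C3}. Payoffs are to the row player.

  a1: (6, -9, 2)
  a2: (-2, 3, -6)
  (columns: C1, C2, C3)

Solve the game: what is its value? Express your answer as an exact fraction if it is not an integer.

Row minima: a1 → -9, a2 → -6; maximin = -6.
Column maxima: C1 → 6, C2 → 3, C3 → 2; minimax = 2.
-6 ≠ 2, so there is no saddle point; optimal play is mixed.
C1 is strictly dominated by C3 (it gives the row player strictly more in every row), so the column player never plays it.
On the remaining 2×2 (a1, a2 vs C2, C3):
Let the row player play a1 with probability p. Expected payoff against C2: (-9)p + 3(1−p) = −12p + 3; against C3: 2p + (-6)(1−p) = 8p − 6.
Setting these equal: −12p + 3 = 8p − 6 ⇒ −20p = -9 ⇒ p = 9/20, and the value is (-12)·(9/20) + 3 = -12/5.
For the column player: with q = P(C2), equating a1's and a2's payoffs gives −11q + 2 = 9q − 6 ⇒ q = 2/5.

-12/5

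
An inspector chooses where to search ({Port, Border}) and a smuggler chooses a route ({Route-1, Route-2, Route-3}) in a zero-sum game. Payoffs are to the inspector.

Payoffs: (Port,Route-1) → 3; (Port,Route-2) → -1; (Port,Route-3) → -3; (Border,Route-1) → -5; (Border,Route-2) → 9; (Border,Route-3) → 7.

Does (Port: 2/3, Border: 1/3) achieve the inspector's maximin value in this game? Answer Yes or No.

Yes

Against Route-1 this mix gives (2/3)·3 + (1/3)·(-5) = 1/3.
Against Route-2 this mix gives (2/3)·(-1) + (1/3)·9 = 7/3.
Against Route-3 this mix gives (2/3)·(-3) + (1/3)·7 = 1/3.
All of the smuggler's active replies (Route-1, Route-3) yield 1/3, and no column does worse for the inspector. The mix makes the smuggler indifferent and guarantees 1/3, so it is optimal.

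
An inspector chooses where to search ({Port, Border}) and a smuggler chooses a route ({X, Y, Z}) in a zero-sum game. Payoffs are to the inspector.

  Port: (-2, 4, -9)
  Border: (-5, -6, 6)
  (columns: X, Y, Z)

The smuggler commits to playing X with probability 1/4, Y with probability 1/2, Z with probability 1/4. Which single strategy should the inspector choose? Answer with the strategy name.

Port

Expected payoff of Port: (1/4)·(-2) + (1/2)·4 + (1/4)·(-9) = -3/4.
Expected payoff of Border: (1/4)·(-5) + (1/2)·(-6) + (1/4)·6 = -11/4.
The largest is -3/4, so the inspector's best response is Port.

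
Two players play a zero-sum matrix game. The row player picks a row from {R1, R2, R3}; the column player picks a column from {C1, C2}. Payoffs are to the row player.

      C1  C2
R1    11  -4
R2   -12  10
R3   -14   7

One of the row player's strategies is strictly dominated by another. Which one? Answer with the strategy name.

R3

R2 gives a strictly higher payoff than R3 against every column: -12 > -14, 10 > 7.
So R3 is strictly dominated and the row player never plays it.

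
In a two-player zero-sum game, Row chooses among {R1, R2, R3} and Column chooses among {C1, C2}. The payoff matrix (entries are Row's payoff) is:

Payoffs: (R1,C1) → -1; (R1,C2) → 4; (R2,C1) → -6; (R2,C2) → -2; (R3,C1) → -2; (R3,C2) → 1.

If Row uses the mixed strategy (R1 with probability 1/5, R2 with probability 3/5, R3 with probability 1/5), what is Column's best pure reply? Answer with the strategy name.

C1

If Column plays C1, Row's expected payoff is (1/5)·(-1) + (3/5)·(-6) + (1/5)·(-2) = -21/5.
If Column plays C2, Row's expected payoff is (1/5)·4 + (3/5)·(-2) + (1/5)·1 = -1/5.
Column minimizes Row's payoff; the smallest is -21/5, so the best response is C1.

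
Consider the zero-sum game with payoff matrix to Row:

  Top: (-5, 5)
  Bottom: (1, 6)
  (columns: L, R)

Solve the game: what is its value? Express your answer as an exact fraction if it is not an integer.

1

Row minima: Top → -5, Bottom → 1; maximin = 1.
Column maxima: L → 1, R → 6; minimax = 1.
Since maximin = minimax = 1, there is a saddle point and the value is 1.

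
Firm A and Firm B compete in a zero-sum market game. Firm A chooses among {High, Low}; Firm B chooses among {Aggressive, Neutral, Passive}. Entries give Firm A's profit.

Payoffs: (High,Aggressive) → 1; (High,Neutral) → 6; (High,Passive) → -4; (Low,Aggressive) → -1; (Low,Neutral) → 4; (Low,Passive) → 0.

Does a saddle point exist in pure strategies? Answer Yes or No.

Row minima: High → -4, Low → -1; maximin = -1.
Column maxima: Aggressive → 1, Neutral → 6, Passive → 0; minimax = 0.
-1 ≠ 0, so no pure-strategy equilibrium exists.

No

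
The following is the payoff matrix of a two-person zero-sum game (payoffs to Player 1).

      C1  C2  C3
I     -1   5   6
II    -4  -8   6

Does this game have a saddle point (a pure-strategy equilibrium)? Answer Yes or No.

Row minima: I → -1, II → -8; maximin = -1.
Column maxima: C1 → -1, C2 → 5, C3 → 6; minimax = -1.
maximin = minimax = -1, so a saddle point exists.

Yes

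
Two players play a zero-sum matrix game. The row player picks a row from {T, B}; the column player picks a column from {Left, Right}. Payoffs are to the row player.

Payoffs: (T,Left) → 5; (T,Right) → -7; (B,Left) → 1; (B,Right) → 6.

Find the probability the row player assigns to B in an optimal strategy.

12/17

Row minima: T → -7, B → 1; maximin = 1.
Column maxima: Left → 5, Right → 6; minimax = 5.
1 ≠ 5, so there is no saddle point; optimal play is mixed.
Let the row player play T with probability p. Expected payoff against Left: 5p + 1(1−p) = 4p + 1; against Right: (-7)p + 6(1−p) = −13p + 6.
Setting these equal: 4p + 1 = −13p + 6 ⇒ 17p = 5 ⇒ p = 5/17, and the value is (4)·(5/17) + 1 = 37/17.
For the column player: with q = P(Left), equating T's and B's payoffs gives 12q − 7 = −5q + 6 ⇒ q = 13/17.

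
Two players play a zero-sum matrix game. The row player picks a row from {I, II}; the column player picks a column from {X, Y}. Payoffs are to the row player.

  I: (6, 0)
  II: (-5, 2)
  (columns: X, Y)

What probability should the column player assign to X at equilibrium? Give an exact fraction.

Row minima: I → 0, II → -5; maximin = 0.
Column maxima: X → 6, Y → 2; minimax = 2.
0 ≠ 2, so there is no saddle point; optimal play is mixed.
Let the row player play I with probability p. Expected payoff against X: 6p + (-5)(1−p) = 11p − 5; against Y: 0p + 2(1−p) = −2p + 2.
Setting these equal: 11p − 5 = −2p + 2 ⇒ 13p = 7 ⇒ p = 7/13, and the value is (11)·(7/13) − 5 = 12/13.
For the column player: with q = P(X), equating I's and II's payoffs gives 6q = −7q + 2 ⇒ q = 2/13.

2/13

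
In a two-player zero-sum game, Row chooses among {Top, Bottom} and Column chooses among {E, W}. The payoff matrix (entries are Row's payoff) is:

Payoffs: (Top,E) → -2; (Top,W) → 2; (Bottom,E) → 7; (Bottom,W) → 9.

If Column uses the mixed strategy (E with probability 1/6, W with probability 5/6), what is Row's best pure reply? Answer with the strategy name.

Expected payoff of Top: (1/6)·(-2) + (5/6)·2 = 4/3.
Expected payoff of Bottom: (1/6)·7 + (5/6)·9 = 26/3.
The largest is 26/3, so Row's best response is Bottom.

Bottom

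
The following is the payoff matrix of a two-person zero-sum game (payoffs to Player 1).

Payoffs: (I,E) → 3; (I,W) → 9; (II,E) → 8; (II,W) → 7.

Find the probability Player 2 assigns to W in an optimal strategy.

Row minima: I → 3, II → 7; maximin = 7.
Column maxima: E → 8, W → 9; minimax = 8.
7 ≠ 8, so there is no saddle point; optimal play is mixed.
Let Player 1 play I with probability p. Expected payoff against E: 3p + 8(1−p) = −5p + 8; against W: 9p + 7(1−p) = 2p + 7.
Setting these equal: −5p + 8 = 2p + 7 ⇒ −7p = -1 ⇒ p = 1/7, and the value is (-5)·(1/7) + 8 = 51/7.
For Player 2: with q = P(E), equating I's and II's payoffs gives −6q + 9 = q + 7 ⇒ q = 2/7.

5/7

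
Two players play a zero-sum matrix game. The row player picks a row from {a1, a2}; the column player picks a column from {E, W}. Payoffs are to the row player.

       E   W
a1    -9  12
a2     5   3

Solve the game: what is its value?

Row minima: a1 → -9, a2 → 3; maximin = 3.
Column maxima: E → 5, W → 12; minimax = 5.
3 ≠ 5, so there is no saddle point; optimal play is mixed.
Let the row player play a1 with probability p. Expected payoff against E: (-9)p + 5(1−p) = −14p + 5; against W: 12p + 3(1−p) = 9p + 3.
Setting these equal: −14p + 5 = 9p + 3 ⇒ −23p = -2 ⇒ p = 2/23, and the value is (-14)·(2/23) + 5 = 87/23.
For the column player: with q = P(E), equating a1's and a2's payoffs gives −21q + 12 = 2q + 3 ⇒ q = 9/23.

87/23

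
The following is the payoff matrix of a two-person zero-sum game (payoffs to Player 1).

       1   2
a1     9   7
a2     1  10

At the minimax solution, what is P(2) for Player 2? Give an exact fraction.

Row minima: a1 → 7, a2 → 1; maximin = 7.
Column maxima: 1 → 9, 2 → 10; minimax = 9.
7 ≠ 9, so there is no saddle point; optimal play is mixed.
Let Player 1 play a1 with probability p. Expected payoff against 1: 9p + 1(1−p) = 8p + 1; against 2: 7p + 10(1−p) = −3p + 10.
Setting these equal: 8p + 1 = −3p + 10 ⇒ 11p = 9 ⇒ p = 9/11, and the value is (8)·(9/11) + 1 = 83/11.
For Player 2: with q = P(1), equating a1's and a2's payoffs gives 2q + 7 = −9q + 10 ⇒ q = 3/11.

8/11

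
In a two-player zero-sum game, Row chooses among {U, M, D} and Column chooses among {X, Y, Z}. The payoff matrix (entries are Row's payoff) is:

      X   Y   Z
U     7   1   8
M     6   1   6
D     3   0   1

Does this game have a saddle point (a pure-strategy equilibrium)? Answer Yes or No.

Yes

Row minima: U → 1, M → 1, D → 0; maximin = 1.
Column maxima: X → 7, Y → 1, Z → 8; minimax = 1.
maximin = minimax = 1, so a saddle point exists.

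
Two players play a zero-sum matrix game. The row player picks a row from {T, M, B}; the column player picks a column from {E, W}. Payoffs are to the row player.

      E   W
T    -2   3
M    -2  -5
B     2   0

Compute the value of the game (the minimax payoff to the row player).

6/7

Row minima: T → -2, M → -5, B → 0; maximin = 0.
Column maxima: E → 2, W → 3; minimax = 2.
0 ≠ 2, so there is no saddle point; optimal play is mixed.
M is strictly dominated by B, so the row player never plays it.
On the remaining 2×2 (T, B vs E, W):
Let the row player play T with probability p. Expected payoff against E: (-2)p + 2(1−p) = −4p + 2; against W: 3p + 0(1−p) = 3p.
Setting these equal: −4p + 2 = 3p ⇒ −7p = -2 ⇒ p = 2/7, and the value is (-4)·(2/7) + 2 = 6/7.
For the column player: with q = P(E), equating T's and B's payoffs gives −5q + 3 = 2q ⇒ q = 3/7.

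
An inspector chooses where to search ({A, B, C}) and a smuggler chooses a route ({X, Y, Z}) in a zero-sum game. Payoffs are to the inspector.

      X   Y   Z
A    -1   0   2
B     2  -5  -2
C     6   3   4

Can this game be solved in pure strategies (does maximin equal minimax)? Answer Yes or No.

Row minima: A → -1, B → -5, C → 3; maximin = 3.
Column maxima: X → 6, Y → 3, Z → 4; minimax = 3.
maximin = minimax = 3, so a saddle point exists.

Yes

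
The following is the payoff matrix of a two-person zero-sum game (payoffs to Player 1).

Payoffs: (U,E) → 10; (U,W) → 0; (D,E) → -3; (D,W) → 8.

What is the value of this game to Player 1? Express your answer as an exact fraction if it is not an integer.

Row minima: U → 0, D → -3; maximin = 0.
Column maxima: E → 10, W → 8; minimax = 8.
0 ≠ 8, so there is no saddle point; optimal play is mixed.
Let Player 1 play U with probability p. Expected payoff against E: 10p + (-3)(1−p) = 13p − 3; against W: 0p + 8(1−p) = −8p + 8.
Setting these equal: 13p − 3 = −8p + 8 ⇒ 21p = 11 ⇒ p = 11/21, and the value is (13)·(11/21) − 3 = 80/21.
For Player 2: with q = P(E), equating U's and D's payoffs gives 10q = −11q + 8 ⇒ q = 8/21.

80/21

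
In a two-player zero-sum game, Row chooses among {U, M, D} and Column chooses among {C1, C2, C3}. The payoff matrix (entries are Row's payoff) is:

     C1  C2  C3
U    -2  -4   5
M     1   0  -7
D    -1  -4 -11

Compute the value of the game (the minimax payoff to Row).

Row minima: U → -4, M → -7, D → -11; maximin = -4.
Column maxima: C1 → 1, C2 → 0, C3 → 5; minimax = 0.
-4 ≠ 0, so there is no saddle point; optimal play is mixed.
D is strictly dominated by M, so Row never plays it.
C1 is strictly dominated by C2 (it gives Row strictly more in every row), so Column never plays it.
On the remaining 2×2 (U, M vs C2, C3):
Let Row play U with probability p. Expected payoff against C2: (-4)p + 0(1−p) = −4p; against C3: 5p + (-7)(1−p) = 12p − 7.
Setting these equal: −4p = 12p − 7 ⇒ −16p = -7 ⇒ p = 7/16, and the value is (-4)·(7/16) = -7/4.
For Column: with q = P(C2), equating U's and M's payoffs gives −9q + 5 = 7q − 7 ⇒ q = 3/4.

-7/4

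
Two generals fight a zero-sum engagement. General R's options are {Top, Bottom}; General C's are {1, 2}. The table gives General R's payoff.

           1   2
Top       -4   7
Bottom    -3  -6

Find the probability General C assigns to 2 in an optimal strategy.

1/14

Row minima: Top → -4, Bottom → -6; maximin = -4.
Column maxima: 1 → -3, 2 → 7; minimax = -3.
-4 ≠ -3, so there is no saddle point; optimal play is mixed.
Let General R play Top with probability p. Expected payoff against 1: (-4)p + (-3)(1−p) = −p − 3; against 2: 7p + (-6)(1−p) = 13p − 6.
Setting these equal: −p − 3 = 13p − 6 ⇒ −14p = -3 ⇒ p = 3/14, and the value is (-1)·(3/14) − 3 = -45/14.
For General C: with q = P(1), equating Top's and Bottom's payoffs gives −11q + 7 = 3q − 6 ⇒ q = 13/14.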